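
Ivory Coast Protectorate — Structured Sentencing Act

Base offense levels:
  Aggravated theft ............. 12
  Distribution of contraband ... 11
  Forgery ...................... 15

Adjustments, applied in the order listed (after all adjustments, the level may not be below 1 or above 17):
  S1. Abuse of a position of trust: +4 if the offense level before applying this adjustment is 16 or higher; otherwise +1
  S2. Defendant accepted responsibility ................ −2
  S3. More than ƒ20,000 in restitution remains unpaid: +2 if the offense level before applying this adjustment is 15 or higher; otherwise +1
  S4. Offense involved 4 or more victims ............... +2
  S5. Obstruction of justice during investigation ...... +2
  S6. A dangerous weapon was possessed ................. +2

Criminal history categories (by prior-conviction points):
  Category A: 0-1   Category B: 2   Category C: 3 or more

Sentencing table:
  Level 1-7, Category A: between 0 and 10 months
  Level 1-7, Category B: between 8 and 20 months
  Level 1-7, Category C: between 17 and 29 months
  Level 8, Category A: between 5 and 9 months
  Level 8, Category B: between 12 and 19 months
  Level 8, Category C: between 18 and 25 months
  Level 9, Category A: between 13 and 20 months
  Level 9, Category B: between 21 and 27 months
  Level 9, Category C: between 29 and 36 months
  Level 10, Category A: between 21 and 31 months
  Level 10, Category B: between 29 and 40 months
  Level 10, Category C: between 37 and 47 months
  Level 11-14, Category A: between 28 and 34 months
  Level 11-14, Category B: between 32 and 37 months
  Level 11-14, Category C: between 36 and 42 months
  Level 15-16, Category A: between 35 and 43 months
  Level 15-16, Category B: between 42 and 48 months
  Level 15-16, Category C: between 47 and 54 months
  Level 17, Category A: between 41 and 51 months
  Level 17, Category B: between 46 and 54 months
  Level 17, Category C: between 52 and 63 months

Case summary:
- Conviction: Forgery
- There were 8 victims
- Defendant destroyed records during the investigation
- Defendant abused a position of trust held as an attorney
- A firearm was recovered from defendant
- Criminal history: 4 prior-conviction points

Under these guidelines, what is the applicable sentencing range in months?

Base offense level for forgery: 15.
S1 applies (level before this adjustment is 15 < 16, so +1): 15 + 1 = 16.
S4 applies: 16 + 2 = 18.
S5 applies: 18 + 2 = 20.
S6 applies: 20 + 2 = 22.
Level 22 exceeds the maximum of 17; capped at 17.
Final offense level: 17.
Criminal history: 4 prior points → Category C (3+).
Level 17 falls in the 17 band.
Grid: Level 17 × Category C = 52-63 months.

52-63 months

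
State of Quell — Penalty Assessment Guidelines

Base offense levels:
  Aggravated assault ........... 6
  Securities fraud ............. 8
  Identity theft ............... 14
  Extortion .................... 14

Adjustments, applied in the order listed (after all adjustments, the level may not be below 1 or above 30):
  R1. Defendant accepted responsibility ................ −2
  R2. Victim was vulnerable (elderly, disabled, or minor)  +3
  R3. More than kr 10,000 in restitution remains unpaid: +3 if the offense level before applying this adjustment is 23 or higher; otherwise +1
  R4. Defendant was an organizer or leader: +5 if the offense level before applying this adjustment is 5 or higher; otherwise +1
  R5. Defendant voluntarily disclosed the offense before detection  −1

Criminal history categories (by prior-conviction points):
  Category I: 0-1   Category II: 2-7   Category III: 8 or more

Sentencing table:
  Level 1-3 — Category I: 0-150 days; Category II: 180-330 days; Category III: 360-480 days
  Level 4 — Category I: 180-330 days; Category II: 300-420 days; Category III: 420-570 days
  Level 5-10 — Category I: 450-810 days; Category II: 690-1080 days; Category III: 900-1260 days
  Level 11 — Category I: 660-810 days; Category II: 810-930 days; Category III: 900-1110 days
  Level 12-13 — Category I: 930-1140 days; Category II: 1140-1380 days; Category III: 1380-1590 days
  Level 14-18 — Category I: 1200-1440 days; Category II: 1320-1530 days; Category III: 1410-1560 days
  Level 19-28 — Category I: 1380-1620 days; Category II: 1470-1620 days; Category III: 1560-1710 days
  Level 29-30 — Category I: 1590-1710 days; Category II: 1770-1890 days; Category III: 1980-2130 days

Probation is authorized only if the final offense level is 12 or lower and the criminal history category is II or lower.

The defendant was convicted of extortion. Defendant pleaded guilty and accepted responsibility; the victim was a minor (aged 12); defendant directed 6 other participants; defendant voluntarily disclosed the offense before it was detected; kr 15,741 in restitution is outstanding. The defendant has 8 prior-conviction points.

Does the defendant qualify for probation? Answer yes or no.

No

Base offense level for extortion: 14.
R1 applies: 14 − 2 = 12.
R2 applies: 12 + 3 = 15.
R3 applies (level before this adjustment is 15 < 23, so +1): 15 + 1 = 16.
R4 applies (level before this adjustment is 16 ≥ 5, so +5): 16 + 5 = 21.
R5 applies: 21 − 1 = 20.
Final offense level: 20.
Criminal history: 8 prior points → Category III (8+).
Level 20 falls in the 19-28 band.
Grid: Level 19-28 × Category III = 1560-1710 days.
Probation check: level 20 > 12 and category III > II → not eligible.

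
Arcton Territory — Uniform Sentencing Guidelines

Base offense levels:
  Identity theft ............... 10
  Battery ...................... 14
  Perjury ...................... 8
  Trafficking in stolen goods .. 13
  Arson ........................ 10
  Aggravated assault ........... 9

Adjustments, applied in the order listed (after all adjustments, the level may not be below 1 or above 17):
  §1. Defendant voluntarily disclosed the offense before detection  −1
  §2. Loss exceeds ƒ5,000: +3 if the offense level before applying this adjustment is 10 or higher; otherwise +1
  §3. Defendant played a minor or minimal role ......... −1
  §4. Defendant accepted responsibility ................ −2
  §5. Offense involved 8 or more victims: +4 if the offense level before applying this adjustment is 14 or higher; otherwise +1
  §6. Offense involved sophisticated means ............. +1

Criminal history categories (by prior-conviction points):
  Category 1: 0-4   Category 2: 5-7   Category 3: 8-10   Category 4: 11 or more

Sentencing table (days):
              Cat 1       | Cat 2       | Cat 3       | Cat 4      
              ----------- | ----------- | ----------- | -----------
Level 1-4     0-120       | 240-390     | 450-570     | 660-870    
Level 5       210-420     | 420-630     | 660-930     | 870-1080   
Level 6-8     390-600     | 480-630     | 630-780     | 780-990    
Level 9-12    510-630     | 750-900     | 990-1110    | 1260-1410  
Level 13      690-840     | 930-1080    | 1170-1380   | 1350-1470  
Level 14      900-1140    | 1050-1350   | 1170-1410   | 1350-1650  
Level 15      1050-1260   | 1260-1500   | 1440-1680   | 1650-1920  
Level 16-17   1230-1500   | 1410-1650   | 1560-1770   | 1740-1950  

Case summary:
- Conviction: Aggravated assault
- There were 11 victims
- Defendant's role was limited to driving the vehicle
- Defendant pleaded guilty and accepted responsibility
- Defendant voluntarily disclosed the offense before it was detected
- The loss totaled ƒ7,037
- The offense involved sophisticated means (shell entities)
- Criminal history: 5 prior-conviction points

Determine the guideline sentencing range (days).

480-630 days

Base offense level for aggravated assault: 9.
§1 applies: 9 − 1 = 8.
§2 applies (level before this adjustment is 8 < 10, so +1): 8 + 1 = 9.
§3 applies: 9 − 1 = 8.
§4 applies: 8 − 2 = 6.
§5 applies (level before this adjustment is 6 < 14, so +1): 6 + 1 = 7.
§6 applies: 7 + 1 = 8.
Final offense level: 8.
Criminal history: 5 prior points → Category 2 (5-7).
Level 8 falls in the 6-8 band.
Grid: Level 6-8 × Category 2 = 480-630 days.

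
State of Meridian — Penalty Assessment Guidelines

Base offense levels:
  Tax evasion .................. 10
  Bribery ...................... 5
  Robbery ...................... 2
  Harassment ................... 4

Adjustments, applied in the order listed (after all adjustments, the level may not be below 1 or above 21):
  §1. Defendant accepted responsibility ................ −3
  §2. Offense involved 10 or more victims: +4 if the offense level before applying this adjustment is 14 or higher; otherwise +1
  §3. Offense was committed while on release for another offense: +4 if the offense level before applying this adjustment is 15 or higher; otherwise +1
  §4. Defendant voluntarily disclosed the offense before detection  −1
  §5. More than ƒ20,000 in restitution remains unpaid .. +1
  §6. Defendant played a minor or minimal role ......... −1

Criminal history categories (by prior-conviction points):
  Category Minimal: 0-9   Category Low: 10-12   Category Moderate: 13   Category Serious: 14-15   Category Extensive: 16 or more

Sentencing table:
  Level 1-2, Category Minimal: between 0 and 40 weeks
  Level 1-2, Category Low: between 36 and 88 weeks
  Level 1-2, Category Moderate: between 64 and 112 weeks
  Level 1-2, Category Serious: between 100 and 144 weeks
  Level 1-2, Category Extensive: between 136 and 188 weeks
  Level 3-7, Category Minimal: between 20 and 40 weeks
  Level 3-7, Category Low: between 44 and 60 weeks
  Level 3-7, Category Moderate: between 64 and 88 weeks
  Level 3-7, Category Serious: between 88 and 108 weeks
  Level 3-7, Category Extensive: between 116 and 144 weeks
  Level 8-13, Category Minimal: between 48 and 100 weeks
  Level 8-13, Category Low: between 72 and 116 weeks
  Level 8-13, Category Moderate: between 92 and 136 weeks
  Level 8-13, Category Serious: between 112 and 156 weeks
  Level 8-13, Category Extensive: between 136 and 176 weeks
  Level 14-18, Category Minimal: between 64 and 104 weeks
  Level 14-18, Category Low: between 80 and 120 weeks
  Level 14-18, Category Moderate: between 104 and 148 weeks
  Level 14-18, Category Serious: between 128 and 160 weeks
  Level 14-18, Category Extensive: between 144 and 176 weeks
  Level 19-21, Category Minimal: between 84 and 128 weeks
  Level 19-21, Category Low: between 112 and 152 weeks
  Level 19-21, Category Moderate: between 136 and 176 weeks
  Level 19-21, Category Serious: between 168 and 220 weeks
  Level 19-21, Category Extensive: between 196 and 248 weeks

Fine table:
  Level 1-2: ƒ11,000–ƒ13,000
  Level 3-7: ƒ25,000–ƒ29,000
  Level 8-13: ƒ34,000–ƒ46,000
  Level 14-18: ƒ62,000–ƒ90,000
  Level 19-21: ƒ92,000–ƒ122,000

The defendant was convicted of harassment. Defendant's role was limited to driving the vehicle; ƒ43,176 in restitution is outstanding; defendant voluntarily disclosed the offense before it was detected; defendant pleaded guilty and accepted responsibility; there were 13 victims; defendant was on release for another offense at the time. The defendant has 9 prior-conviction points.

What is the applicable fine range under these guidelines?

Base offense level for harassment: 4.
§1 applies: 4 − 3 = 1.
§2 applies (level before this adjustment is 1 < 14, so +1): 1 + 1 = 2.
§3 applies (level before this adjustment is 2 < 15, so +1): 2 + 1 = 3.
§4 applies: 3 − 1 = 2.
§5 applies: 2 + 1 = 3.
§6 applies: 3 − 1 = 2.
Final offense level: 2.
Level 2 falls in the 1-2 band.
Fine table: Level 1-2 → ƒ11,000–ƒ13,000.

ƒ11,000–ƒ13,000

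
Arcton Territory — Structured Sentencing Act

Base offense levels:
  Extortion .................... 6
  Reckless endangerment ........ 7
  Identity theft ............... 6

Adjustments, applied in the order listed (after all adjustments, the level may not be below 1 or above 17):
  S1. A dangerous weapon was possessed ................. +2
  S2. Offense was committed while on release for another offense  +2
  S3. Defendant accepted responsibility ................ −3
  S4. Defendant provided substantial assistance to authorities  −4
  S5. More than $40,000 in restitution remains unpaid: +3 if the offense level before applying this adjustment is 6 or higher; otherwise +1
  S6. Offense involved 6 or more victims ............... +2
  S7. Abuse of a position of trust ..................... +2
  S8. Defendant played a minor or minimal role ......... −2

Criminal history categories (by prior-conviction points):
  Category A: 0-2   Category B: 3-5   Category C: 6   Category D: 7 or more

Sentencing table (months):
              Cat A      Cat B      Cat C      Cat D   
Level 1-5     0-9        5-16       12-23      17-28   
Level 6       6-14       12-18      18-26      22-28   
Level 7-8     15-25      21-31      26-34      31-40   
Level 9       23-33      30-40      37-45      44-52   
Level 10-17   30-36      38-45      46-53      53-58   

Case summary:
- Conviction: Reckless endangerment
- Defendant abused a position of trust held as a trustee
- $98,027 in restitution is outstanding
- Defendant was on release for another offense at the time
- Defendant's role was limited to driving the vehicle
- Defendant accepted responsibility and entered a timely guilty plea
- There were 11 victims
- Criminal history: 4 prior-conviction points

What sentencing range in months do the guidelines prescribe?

38-45 months

Base offense level for reckless endangerment: 7.
S2 applies: 7 + 2 = 9.
S3 applies: 9 − 3 = 6.
S4 does not apply.
S5 applies (level before this adjustment is 6 ≥ 6, so +3): 6 + 3 = 9.
S6 applies: 9 + 2 = 11.
S7 applies: 11 + 2 = 13.
S8 applies: 13 − 2 = 11.
Final offense level: 11.
Criminal history: 4 prior points → Category B (3-5).
Level 11 falls in the 10-17 band.
Grid: Level 10-17 × Category B = 38-45 months.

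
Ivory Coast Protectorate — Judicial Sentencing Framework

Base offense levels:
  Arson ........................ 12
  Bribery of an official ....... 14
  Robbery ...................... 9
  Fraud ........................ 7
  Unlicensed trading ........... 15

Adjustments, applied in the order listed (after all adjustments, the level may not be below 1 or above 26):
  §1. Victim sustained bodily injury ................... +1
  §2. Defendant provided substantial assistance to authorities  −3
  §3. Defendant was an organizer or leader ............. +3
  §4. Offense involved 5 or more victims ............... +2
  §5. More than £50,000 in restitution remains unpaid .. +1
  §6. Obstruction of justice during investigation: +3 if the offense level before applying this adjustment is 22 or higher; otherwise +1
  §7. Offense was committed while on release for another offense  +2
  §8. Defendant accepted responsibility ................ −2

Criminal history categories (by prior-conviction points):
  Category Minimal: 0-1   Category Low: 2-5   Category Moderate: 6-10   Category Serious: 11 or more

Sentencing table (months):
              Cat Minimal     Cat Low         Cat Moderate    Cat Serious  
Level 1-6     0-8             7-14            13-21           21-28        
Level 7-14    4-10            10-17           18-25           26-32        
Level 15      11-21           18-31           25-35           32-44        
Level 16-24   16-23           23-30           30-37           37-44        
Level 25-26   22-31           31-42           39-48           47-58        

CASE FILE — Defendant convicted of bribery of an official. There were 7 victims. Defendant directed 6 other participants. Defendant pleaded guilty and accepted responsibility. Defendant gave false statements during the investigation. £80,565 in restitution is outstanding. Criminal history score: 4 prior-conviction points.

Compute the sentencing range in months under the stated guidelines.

23-30 months

Base offense level for bribery of an official: 14.
§3 applies: 14 + 3 = 17.
§4 applies: 17 + 2 = 19.
§5 applies: 19 + 1 = 20.
§6 applies (level before this adjustment is 20 < 22, so +1): 20 + 1 = 21.
§8 applies: 21 − 2 = 19.
Final offense level: 19.
Criminal history: 4 prior points → Category Low (2-5).
Level 19 falls in the 16-24 band.
Grid: Level 16-24 × Category Low = 23-30 months.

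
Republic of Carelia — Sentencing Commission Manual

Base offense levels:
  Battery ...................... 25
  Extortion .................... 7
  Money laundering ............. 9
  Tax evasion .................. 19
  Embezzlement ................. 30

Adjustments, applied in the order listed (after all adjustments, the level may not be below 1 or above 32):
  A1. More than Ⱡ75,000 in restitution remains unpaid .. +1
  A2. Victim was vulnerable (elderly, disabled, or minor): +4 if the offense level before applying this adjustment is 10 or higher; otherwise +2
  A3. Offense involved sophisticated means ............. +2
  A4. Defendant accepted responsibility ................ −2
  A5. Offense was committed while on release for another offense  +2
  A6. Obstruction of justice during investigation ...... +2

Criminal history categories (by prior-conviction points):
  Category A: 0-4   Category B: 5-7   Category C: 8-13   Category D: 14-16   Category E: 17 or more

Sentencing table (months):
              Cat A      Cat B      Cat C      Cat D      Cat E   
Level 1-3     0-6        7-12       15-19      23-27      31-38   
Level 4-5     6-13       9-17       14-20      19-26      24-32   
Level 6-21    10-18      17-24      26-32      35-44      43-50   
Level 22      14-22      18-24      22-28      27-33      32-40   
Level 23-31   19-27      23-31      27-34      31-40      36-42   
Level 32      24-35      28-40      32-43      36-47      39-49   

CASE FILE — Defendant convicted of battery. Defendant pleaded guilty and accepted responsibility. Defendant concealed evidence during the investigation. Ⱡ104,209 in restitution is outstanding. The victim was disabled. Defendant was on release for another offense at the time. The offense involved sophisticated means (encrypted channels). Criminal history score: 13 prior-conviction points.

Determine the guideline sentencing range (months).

Base offense level for battery: 25.
A1 applies: 25 + 1 = 26.
A2 applies (level before this adjustment is 26 ≥ 10, so +4): 26 + 4 = 30.
A3 applies: 30 + 2 = 32.
A4 applies: 32 − 2 = 30.
A5 applies: 30 + 2 = 32.
A6 applies: 32 + 2 = 34.
Level 34 exceeds the maximum of 32; capped at 32.
Final offense level: 32.
Criminal history: 13 prior points → Category C (8-13).
Level 32 falls in the 32 band.
Grid: Level 32 × Category C = 32-43 months.

32-43 months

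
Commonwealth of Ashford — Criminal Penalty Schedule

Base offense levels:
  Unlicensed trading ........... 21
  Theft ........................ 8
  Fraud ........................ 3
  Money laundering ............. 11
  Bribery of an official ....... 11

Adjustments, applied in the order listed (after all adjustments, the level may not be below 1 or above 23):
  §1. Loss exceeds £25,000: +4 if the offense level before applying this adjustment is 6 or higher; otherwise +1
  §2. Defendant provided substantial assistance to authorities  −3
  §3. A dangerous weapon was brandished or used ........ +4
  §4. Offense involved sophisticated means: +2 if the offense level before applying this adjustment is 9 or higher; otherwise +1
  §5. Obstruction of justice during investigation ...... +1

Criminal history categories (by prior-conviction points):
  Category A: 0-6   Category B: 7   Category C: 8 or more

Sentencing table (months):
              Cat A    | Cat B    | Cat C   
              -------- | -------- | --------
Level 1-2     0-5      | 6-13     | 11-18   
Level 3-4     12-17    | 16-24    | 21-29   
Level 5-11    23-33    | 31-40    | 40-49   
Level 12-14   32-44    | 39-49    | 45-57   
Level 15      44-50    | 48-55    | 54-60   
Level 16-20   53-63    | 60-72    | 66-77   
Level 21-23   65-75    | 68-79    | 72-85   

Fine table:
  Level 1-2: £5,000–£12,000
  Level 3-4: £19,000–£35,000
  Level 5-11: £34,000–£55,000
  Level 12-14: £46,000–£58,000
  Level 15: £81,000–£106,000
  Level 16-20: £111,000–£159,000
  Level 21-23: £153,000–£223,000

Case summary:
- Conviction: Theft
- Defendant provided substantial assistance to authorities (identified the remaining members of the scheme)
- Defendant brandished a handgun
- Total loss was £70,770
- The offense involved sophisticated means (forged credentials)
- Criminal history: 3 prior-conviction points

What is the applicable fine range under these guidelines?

Base offense level for theft: 8.
§1 applies (level before this adjustment is 8 ≥ 6, so +4): 8 + 4 = 12.
§2 applies: 12 − 3 = 9.
§3 applies: 9 + 4 = 13.
§4 applies (level before this adjustment is 13 ≥ 9, so +2): 13 + 2 = 15.
Final offense level: 15.
Level 15 falls in the 15 band.
Fine table: Level 15 → £81,000–£106,000.

£81,000–£106,000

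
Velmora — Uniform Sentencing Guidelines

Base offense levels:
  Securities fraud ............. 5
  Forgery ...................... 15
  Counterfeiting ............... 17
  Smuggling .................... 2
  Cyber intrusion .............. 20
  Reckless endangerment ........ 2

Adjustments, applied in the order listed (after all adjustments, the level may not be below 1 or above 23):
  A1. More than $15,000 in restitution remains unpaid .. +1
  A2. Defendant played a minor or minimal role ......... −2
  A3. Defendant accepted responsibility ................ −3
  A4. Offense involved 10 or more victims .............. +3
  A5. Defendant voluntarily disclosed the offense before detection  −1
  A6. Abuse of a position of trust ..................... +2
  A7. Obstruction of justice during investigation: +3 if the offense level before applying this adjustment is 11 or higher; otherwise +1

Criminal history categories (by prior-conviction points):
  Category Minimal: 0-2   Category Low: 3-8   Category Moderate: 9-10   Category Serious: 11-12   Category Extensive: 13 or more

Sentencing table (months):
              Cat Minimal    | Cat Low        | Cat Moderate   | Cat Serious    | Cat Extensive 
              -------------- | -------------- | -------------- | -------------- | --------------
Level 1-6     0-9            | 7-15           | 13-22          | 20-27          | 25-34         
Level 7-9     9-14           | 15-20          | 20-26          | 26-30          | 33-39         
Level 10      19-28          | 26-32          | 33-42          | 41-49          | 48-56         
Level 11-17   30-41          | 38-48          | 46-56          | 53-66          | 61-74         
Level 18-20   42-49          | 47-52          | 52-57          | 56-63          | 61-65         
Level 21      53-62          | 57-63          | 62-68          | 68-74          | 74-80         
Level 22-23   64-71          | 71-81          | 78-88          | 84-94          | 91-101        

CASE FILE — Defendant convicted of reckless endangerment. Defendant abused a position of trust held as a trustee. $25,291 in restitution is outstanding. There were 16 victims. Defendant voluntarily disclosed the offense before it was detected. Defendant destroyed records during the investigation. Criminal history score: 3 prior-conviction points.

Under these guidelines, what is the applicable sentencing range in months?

Base offense level for reckless endangerment: 2.
A1 applies: 2 + 1 = 3.
A2 does not apply.
A3 does not apply.
A4 applies: 3 + 3 = 6.
A5 applies: 6 − 1 = 5.
A6 applies: 5 + 2 = 7.
A7 applies (level before this adjustment is 7 < 11, so +1): 7 + 1 = 8.
Final offense level: 8.
Criminal history: 3 prior points → Category Low (3-8).
Level 8 falls in the 7-9 band.
Grid: Level 7-9 × Category Low = 15-20 months.

15-20 months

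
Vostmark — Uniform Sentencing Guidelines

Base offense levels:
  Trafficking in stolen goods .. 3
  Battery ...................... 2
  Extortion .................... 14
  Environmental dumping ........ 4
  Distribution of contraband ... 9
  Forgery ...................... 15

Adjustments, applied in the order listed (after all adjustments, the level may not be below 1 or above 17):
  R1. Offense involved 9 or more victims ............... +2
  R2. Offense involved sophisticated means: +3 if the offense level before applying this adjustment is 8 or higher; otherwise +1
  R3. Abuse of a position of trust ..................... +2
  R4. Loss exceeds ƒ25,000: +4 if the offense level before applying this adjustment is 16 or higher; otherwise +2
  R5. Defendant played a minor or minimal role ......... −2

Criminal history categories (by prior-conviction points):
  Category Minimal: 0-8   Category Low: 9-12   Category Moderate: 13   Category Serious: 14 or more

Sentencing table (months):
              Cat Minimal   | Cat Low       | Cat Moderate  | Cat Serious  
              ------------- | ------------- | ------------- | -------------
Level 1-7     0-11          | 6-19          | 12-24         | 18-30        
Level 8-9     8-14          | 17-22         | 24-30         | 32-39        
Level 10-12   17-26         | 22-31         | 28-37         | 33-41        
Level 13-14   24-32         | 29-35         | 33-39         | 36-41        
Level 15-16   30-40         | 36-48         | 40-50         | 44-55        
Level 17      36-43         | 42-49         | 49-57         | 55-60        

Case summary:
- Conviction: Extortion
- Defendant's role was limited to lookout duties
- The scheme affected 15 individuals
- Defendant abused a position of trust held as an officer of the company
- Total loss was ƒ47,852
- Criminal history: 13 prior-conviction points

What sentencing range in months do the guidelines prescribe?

Base offense level for extortion: 14.
R1 applies: 14 + 2 = 16.
R3 applies: 16 + 2 = 18.
R4 applies (level before this adjustment is 18 ≥ 16, so +4): 18 + 4 = 22.
R5 applies: 22 − 2 = 20.
Level 20 exceeds the maximum of 17; capped at 17.
Final offense level: 17.
Criminal history: 13 prior points → Category Moderate (13).
Level 17 falls in the 17 band.
Grid: Level 17 × Category Moderate = 49-57 months.

49-57 months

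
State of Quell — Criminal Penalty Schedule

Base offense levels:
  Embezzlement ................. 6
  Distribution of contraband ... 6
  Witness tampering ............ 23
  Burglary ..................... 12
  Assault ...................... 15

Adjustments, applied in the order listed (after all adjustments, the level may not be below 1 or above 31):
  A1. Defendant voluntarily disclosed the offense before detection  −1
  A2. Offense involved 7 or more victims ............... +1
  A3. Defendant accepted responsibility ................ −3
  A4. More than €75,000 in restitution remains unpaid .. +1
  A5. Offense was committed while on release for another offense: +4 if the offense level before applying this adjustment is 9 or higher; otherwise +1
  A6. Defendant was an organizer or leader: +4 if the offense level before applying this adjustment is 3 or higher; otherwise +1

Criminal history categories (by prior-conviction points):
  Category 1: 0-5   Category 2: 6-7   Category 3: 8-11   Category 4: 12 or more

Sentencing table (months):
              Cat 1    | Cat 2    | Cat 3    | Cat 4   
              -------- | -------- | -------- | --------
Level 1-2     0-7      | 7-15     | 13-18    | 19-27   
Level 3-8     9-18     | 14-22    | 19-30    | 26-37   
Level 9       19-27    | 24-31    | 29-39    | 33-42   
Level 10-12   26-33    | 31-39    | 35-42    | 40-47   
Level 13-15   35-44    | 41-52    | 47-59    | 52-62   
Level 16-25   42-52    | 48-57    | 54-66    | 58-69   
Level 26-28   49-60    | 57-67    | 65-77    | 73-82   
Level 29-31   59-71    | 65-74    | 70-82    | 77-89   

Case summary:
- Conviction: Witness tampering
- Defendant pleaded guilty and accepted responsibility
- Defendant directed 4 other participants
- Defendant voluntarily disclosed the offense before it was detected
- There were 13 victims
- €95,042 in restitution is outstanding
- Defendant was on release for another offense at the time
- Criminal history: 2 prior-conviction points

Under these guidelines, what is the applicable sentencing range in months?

59-71 months

Base offense level for witness tampering: 23.
A1 applies: 23 − 1 = 22.
A2 applies: 22 + 1 = 23.
A3 applies: 23 − 3 = 20.
A4 applies: 20 + 1 = 21.
A5 applies (level before this adjustment is 21 ≥ 9, so +4): 21 + 4 = 25.
A6 applies (level before this adjustment is 25 ≥ 3, so +4): 25 + 4 = 29.
Final offense level: 29.
Criminal history: 2 prior points → Category 1 (0-5).
Level 29 falls in the 29-31 band.
Grid: Level 29-31 × Category 1 = 59-71 months.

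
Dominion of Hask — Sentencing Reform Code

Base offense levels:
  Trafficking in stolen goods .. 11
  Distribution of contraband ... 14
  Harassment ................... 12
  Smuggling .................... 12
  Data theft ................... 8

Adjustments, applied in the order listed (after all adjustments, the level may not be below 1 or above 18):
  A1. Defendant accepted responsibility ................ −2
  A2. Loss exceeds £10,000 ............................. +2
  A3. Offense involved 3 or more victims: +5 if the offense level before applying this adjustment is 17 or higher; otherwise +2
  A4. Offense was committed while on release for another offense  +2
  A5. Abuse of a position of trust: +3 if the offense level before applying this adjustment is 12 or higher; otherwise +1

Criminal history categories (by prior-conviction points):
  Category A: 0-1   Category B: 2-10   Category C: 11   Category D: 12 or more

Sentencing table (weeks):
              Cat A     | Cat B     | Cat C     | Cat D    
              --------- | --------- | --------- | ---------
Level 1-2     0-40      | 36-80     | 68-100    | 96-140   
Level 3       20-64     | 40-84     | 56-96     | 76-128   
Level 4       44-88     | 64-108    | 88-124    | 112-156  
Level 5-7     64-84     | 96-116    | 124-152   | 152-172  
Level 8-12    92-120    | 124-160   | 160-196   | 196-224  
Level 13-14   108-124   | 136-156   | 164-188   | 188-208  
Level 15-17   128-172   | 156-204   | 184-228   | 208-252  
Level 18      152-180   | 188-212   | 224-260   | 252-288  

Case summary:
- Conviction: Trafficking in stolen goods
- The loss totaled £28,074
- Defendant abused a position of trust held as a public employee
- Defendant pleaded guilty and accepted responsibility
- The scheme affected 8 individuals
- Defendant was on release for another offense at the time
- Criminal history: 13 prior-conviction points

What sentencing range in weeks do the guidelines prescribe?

Base offense level for trafficking in stolen goods: 11.
A1 applies: 11 − 2 = 9.
A2 applies: 9 + 2 = 11.
A3 applies (level before this adjustment is 11 < 17, so +2): 11 + 2 = 13.
A4 applies: 13 + 2 = 15.
A5 applies (level before this adjustment is 15 ≥ 12, so +3): 15 + 3 = 18.
Final offense level: 18.
Criminal history: 13 prior points → Category D (12+).
Level 18 falls in the 18 band.
Grid: Level 18 × Category D = 252-288 weeks.

252-288 weeks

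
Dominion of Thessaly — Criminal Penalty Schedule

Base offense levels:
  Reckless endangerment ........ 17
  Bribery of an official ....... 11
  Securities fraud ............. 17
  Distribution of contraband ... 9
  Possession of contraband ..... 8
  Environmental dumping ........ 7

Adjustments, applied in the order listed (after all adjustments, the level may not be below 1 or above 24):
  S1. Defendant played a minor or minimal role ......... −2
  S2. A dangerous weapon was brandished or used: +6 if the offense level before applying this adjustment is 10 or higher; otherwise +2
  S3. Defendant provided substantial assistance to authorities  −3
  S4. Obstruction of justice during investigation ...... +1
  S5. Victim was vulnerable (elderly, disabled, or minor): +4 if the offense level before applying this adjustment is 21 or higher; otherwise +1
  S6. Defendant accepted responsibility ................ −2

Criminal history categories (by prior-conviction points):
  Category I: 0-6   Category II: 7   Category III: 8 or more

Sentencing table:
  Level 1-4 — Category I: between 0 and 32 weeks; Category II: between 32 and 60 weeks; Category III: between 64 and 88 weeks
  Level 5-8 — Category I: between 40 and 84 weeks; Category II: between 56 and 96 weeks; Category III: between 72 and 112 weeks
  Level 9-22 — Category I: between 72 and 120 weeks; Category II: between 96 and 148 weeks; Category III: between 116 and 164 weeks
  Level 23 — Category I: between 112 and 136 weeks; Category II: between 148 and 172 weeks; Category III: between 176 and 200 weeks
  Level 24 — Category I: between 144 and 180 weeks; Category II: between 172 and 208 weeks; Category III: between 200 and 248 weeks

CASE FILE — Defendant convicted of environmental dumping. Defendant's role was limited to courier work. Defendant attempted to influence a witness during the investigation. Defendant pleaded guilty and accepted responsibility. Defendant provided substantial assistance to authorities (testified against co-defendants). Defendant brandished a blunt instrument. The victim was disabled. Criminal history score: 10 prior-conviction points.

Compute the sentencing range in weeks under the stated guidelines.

64-88 weeks

Base offense level for environmental dumping: 7.
S1 applies: 7 − 2 = 5.
S2 applies (level before this adjustment is 5 < 10, so +2): 5 + 2 = 7.
S3 applies: 7 − 3 = 4.
S4 applies: 4 + 1 = 5.
S5 applies (level before this adjustment is 5 < 21, so +1): 5 + 1 = 6.
S6 applies: 6 − 2 = 4.
Final offense level: 4.
Criminal history: 10 prior points → Category III (8+).
Level 4 falls in the 1-4 band.
Grid: Level 1-4 × Category III = 64-88 weeks.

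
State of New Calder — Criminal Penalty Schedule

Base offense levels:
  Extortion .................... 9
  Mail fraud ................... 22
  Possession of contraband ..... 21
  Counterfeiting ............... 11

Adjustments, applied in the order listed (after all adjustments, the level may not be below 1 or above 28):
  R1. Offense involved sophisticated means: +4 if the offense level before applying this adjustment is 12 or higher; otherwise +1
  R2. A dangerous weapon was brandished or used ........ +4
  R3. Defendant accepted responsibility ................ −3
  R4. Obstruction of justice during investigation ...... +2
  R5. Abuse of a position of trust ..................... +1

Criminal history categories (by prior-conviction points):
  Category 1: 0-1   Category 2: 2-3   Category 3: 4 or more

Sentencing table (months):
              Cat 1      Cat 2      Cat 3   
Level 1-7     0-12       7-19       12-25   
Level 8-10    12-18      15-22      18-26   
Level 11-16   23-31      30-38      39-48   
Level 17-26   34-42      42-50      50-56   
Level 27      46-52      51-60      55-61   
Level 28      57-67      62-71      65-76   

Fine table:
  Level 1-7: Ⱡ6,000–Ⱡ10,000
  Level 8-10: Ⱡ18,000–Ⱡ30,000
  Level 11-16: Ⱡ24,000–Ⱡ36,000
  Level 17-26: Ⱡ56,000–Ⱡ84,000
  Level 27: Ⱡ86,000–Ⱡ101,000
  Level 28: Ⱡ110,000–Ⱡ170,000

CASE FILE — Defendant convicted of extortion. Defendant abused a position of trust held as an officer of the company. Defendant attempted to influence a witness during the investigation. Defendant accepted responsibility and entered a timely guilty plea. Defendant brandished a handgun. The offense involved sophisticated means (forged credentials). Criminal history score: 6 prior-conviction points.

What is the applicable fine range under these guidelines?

Ⱡ24,000–Ⱡ36,000

Base offense level for extortion: 9.
R1 applies (level before this adjustment is 9 < 12, so +1): 9 + 1 = 10.
R2 applies: 10 + 4 = 14.
R3 applies: 14 − 3 = 11.
R4 applies: 11 + 2 = 13.
R5 applies: 13 + 1 = 14.
Final offense level: 14.
Level 14 falls in the 11-16 band.
Fine table: Level 11-16 → Ⱡ24,000–Ⱡ36,000.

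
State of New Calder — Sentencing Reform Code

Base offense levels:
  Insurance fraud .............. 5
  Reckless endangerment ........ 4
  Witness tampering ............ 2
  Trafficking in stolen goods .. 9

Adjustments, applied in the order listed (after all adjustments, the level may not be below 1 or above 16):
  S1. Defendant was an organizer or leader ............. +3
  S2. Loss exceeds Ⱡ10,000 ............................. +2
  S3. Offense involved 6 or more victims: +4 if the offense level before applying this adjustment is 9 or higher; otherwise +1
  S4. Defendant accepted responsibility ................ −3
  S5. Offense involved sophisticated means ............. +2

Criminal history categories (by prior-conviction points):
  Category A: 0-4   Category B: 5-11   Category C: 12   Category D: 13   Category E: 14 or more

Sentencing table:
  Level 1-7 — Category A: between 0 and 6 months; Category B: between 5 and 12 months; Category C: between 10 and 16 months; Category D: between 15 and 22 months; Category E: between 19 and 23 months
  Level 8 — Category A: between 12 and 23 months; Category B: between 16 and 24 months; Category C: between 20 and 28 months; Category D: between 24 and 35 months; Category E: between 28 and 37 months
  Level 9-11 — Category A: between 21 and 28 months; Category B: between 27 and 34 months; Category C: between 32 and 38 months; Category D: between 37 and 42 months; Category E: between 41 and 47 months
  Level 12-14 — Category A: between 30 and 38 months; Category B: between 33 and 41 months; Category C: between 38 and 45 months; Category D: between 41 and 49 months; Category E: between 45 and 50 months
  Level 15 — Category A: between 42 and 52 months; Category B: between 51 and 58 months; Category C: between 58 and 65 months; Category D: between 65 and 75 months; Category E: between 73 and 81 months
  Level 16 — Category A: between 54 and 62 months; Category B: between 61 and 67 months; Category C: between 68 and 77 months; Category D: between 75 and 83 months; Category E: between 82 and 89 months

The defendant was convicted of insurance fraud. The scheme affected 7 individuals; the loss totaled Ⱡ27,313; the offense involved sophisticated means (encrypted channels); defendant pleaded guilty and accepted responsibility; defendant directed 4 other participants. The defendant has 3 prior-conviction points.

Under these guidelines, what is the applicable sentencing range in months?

Base offense level for insurance fraud: 5.
S1 applies: 5 + 3 = 8.
S2 applies: 8 + 2 = 10.
S3 applies (level before this adjustment is 10 ≥ 9, so +4): 10 + 4 = 14.
S4 applies: 14 − 3 = 11.
S5 applies: 11 + 2 = 13.
Final offense level: 13.
Criminal history: 3 prior points → Category A (0-4).
Level 13 falls in the 12-14 band.
Grid: Level 12-14 × Category A = 30-38 months.

30-38 months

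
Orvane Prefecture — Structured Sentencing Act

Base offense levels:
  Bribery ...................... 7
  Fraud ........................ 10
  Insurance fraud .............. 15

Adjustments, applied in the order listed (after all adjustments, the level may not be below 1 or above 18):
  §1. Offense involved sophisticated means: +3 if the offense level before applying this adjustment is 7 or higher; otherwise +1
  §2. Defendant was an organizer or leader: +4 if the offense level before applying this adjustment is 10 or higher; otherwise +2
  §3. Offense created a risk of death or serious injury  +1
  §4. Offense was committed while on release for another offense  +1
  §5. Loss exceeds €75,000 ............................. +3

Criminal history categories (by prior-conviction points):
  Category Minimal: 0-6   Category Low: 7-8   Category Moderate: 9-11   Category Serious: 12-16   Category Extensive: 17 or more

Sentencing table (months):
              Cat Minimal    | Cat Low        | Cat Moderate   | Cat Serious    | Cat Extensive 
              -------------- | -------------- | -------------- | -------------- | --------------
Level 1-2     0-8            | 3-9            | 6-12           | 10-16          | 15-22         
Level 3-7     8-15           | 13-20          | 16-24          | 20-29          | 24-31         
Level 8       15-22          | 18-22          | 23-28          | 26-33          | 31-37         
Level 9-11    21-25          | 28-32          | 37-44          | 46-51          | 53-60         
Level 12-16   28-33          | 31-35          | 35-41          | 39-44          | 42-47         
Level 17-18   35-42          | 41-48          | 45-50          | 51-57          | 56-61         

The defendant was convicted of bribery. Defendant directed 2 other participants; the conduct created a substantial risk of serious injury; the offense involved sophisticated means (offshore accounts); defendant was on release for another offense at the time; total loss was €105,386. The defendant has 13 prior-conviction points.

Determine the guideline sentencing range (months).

Base offense level for bribery: 7.
§1 applies (level before this adjustment is 7 ≥ 7, so +3): 7 + 3 = 10.
§2 applies (level before this adjustment is 10 ≥ 10, so +4): 10 + 4 = 14.
§3 applies: 14 + 1 = 15.
§4 applies: 15 + 1 = 16.
§5 applies: 16 + 3 = 19.
Level 19 exceeds the maximum of 18; capped at 18.
Final offense level: 18.
Criminal history: 13 prior points → Category Serious (12-16).
Level 18 falls in the 17-18 band.
Grid: Level 17-18 × Category Serious = 51-57 months.

51-57 months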